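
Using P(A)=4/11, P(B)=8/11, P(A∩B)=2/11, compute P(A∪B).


P(A∪B) = P(A) + P(B) - P(A∩B)
= 4/11 + 8/11 - 2/11 = 10/11

10/11


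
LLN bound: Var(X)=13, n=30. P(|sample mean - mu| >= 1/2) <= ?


Var(Xbar) = Var(X)/n = 13/30
Chebyshev: P(|Xbar-mu| >= 1/2) <= Var(Xbar)/(1/2)^2 = (13/30)/(1/4) = 26/15
Bound exceeds 1, so trivial bound: 1

1


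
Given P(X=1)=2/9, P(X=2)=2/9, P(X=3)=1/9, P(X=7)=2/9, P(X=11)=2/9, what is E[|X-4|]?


E[|X-4|] = sum(g(x)*P(x))
= 3*2/9 + 2*2/9 + 1*1/9 + 3*2/9 + 7*2/9
= 31/9

31/9


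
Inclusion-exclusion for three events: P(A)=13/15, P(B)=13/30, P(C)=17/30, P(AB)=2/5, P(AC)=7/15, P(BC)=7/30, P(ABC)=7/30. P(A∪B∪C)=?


P(A∪B∪C) = P(A)+P(B)+P(C) - P(AB)-P(AC)-P(BC) + P(ABC)
= 13/15+13/30+17/30 - 2/5-7/15-7/30 + 7/30
= 1

1


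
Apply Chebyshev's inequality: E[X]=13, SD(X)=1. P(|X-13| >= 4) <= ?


k = 4/1 = 4
Chebyshev: P(|X-mu| >= k*sigma) <= 1/k^2 = 1/4^2 = 1/16

1/16


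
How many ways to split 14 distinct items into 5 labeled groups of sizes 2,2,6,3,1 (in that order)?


14! = 87178291200
Denominator: 2!=2 * 2!=2 * 6!=720 * 3!=6 * 1!=1
Coefficient = 87178291200 / 17280 = 5045040

5045040


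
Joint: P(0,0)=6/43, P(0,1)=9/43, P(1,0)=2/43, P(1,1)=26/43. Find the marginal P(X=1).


P(X=1) = P(1,0)+P(1,1) = 2/43 + 26/43 = 28/43

28/43


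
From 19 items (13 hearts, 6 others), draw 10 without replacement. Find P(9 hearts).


P(X=9) = C(13,9)*C(6,1) / C(19,10)
= 715*6 / 92378
= 4290/92378 = 15/323

15/323


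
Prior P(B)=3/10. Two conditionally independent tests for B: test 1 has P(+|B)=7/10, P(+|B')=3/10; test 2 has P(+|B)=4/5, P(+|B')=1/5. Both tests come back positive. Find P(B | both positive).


After test 1: P(+) = 7/10*3/10 + 3/10*7/10 = 21/50
P(B|+) = (21/100)/(21/50) = 1/2
After test 2 (use post1 as new prior): P(+) = 4/5*1/2 + 1/5*1/2 = 1/2
P(B|+,+) = (2/5)/(1/2) = 4/5

4/5


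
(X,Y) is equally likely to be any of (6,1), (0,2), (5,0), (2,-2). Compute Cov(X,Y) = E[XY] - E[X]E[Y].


E[X]=13/4, E[Y]=1/4, E[XY]=1/2
Cov(X,Y) = E[XY] - E[X]E[Y] = 1/2 - 13/4*1/4 = -5/16

-5/16


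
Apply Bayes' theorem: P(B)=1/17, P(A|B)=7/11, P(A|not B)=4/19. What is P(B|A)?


P(A) = P(A|B)P(B) + P(A|B')P(B') = 7/11*1/17 + 4/19*16/17 = 837/3553
P(B|A) = P(A|B)P(B)/P(A) = (7/187)/(837/3553) = 133/837

133/837


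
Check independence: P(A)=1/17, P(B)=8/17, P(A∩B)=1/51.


P(A)*P(B) = 1/17*8/17 = 8/289
P(A∩B) = 1/51 != 8/289, so not independent

No, A and B are not independent


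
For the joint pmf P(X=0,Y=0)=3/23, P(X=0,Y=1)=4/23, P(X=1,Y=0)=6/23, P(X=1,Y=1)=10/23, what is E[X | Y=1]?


P(Y=1) = 14/23
E[X|Y=1] = (0*4 + 1*10)/14 = 10/14 = 5/7

5/7


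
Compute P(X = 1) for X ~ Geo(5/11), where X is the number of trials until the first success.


P(X=1) = (1-p)^0 * p = (6/11)^0 * 5/11
= 1 * 5/11 = 5/11

5/11


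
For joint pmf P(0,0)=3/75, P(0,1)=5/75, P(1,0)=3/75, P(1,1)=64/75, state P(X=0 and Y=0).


Read from table: P(X=0, Y=0) = 3/75 = 1/25

1/25


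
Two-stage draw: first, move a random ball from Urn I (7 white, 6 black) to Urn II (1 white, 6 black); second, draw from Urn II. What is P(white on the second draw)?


P(transfer white) = 7/13; P(transfer black) = 6/13
If white transferred: Urn II has 2 white of 8, so P(white|white moved) = 1/4
If black transferred: Urn II has 1 white of 8, so P(white|black moved) = 1/8
By total probability: P(white) = 7/13*1/4 + 6/13*1/8 = 5/26

5/26


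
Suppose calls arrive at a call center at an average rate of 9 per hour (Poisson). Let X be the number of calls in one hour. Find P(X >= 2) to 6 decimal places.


P(X>=2) = 1 - P(X<=1) = 1 - (e^(-9)*9^0/0! + e^(-9)*9^1/1!)
≈ 1 - (0.0001234098 + 0.0011106882)
= 1 - 0.0012340980 = 0.9987659020
≈ 0.998766

0.998766


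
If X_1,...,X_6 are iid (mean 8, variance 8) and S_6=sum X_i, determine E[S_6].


E[S_n] = n*E[X_1] = 6*8 = 48

48


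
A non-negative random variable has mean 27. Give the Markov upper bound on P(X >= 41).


Markov: P(X >= a) <= E[X]/a
P(X >= 41) <= 27/41

27/41


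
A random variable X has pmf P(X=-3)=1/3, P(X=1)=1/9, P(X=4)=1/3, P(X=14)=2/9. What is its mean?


E[X] = sum(x * P(x))
= -3*1/3 + 1*1/9 + 4*1/3 + 14*2/9
= 32/9

32/9


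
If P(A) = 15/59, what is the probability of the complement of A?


P(A') = 1 - P(A) = 1 - 15/59 = 44/59

44/59


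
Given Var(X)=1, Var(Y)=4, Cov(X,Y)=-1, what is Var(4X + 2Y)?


Var(4X + 2Y) = 4^2*Var(X) + 2^2*Var(Y) + 2*4*2*Cov(X,Y)
= 16*1 + 4*4 + 16*(-1)
= 16 + 16 - 16 = 16

16


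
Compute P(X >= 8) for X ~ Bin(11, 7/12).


P(X>=8) = P(X=8) + P(X=9) + P(X=10) + P(X=11)
= 39633006875/247669456896 + 55486209625/743008370688 + 15536138695/743008370688 + 1977326743/743008370688
= 7995778987/30958682112

7995778987/30958682112


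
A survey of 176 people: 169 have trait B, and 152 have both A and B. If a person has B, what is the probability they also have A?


P(A|B) = P(A∩B)/P(B) = (152/176)/(169/176) = 152/169

152/169


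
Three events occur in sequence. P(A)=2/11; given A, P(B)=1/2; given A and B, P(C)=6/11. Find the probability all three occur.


P(A∩B∩C) = P(A) * P(B|A) * P(C|A∩B)
= 2/11 * 1/2 * 6/11
= 1/11 * 6/11 = 6/121

6/121


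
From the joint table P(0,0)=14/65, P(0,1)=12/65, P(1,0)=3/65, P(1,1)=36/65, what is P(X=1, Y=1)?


Read from table: P(X=1, Y=1) = 36/65

36/65


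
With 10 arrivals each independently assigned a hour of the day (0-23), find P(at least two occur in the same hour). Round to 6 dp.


P(all different) = prod((24-i)/24 for i=0..9) = 0.112250
P(at least one match) = 1 - 0.112250 = 0.887750

0.887750


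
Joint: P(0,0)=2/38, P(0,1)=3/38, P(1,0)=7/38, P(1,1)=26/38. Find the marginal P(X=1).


P(X=1) = P(1,0)+P(1,1) = 7/38 + 26/38 = 33/38

33/38


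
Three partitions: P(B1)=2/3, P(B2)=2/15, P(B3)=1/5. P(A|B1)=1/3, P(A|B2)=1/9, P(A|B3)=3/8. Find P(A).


P(A) = P(A|B1)P(B1) + P(A|B2)P(B2) + P(A|B3)P(B3)
= 1/3*2/3 + 1/9*2/15 + 3/8*1/5
= 2/9 + 2/135 + 3/40 = 337/1080

337/1080


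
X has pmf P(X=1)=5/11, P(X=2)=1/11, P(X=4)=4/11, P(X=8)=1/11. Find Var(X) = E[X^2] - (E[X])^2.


E[X] = 31/11, E[X^2] = 137/11
Var(X) = E[X^2] - (E[X])^2 = 137/11 - (31/11)^2 = 546/121

546/121


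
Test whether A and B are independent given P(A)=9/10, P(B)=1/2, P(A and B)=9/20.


P(A)*P(B) = 9/10*1/2 = 9/20
P(A∩B) = 9/20, which equals P(A)P(B), so independent

Yes, A and B are independent


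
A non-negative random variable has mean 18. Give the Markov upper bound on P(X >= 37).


Markov: P(X >= a) <= E[X]/a
P(X >= 37) <= 18/37

18/37


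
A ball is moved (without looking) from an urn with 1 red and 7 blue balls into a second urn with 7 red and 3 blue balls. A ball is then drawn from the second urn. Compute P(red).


P(transfer red) = 1/8; P(transfer blue) = 7/8
If red transferred: Urn II has 8 red of 11, so P(red|red moved) = 8/11
If blue transferred: Urn II has 7 red of 11, so P(red|blue moved) = 7/11
By total probability: P(red) = 1/8*8/11 + 7/8*7/11 = 57/88

57/88


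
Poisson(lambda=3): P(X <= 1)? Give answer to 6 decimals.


P(X<=1) = e^(-3)*3^0/0! + e^(-3)*3^1/1!
≈ 0.0497870684 + 0.1493612051
= 0.1991482735
≈ 0.199148

0.199148


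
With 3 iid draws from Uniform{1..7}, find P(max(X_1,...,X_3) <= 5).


P(max <= 5) = P(all X_i <= 5) = (P(X_1 <= 5))^3
= (5/7)^3 = 125/343

125/343


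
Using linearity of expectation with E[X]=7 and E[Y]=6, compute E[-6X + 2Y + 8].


E[-6X + 2Y + 8] = -6*E[X] + 2*E[Y] + 8
= (-6)*(7) + (2)*(6) + (8)
= -42 + 12 + 8 = -22

-22


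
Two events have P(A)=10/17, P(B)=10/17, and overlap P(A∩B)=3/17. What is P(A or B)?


P(A∪B) = P(A) + P(B) - P(A∩B)
= 10/17 + 10/17 - 3/17 = 1

1


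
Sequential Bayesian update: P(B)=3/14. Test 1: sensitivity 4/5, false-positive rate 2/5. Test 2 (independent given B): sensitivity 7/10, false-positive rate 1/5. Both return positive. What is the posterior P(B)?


After test 1: P(+) = 4/5*3/14 + 2/5*11/14 = 17/35
P(B|+) = (6/35)/(17/35) = 6/17
After test 2 (use post1 as new prior): P(+) = 7/10*6/17 + 1/5*11/17 = 32/85
P(B|+,+) = (21/85)/(32/85) = 21/32

21/32


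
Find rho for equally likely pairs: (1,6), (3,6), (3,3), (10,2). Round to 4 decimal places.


Cov(X,Y) = -4.8125, Var(X) = 11.6875, Var(Y) = 3.1875
rho = Cov/(sqrt(VarX)*sqrt(VarY)) = -0.7885

-0.7885


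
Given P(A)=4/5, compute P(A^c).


P(A') = 1 - P(A) = 1 - 4/5 = 1/5

1/5


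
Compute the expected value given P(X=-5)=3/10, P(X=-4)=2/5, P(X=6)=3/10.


E[X] = sum(x * P(x))
= -5*3/10 - 4*2/5 + 6*3/10
= -13/10

-13/10


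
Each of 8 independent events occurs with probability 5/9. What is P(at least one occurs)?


P(at least one) = 1 - P(none)
P(none) = (1 - 5/9)^8 = (4/9)^8 = 65536/43046721
P(at least one) = 1 - 65536/43046721 = 42981185/43046721

42981185/43046721


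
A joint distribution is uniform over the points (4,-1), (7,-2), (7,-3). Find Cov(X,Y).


E[X]=6, E[Y]=-2, E[XY]=-13
Cov(X,Y) = E[XY] - E[X]E[Y] = -13 - 6*-2 = -1

-1


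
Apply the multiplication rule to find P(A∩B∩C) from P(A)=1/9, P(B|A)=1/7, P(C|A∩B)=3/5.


P(A∩B∩C) = P(A) * P(B|A) * P(C|A∩B)
= 1/9 * 1/7 * 3/5
= 1/63 * 3/5 = 1/105

1/105


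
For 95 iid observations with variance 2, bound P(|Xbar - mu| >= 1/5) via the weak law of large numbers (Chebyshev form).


Var(Xbar) = Var(X)/n = 2/95
Chebyshev: P(|Xbar-mu| >= 1/5) <= Var(Xbar)/(1/5)^2 = (2/95)/(1/25) = 10/19

10/19


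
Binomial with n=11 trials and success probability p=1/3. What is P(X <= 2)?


P(X<=2) = P(X=0) + P(X=1) + P(X=2)
= 2048/177147 + 11264/177147 + 28160/177147
= 512/2187

512/2187


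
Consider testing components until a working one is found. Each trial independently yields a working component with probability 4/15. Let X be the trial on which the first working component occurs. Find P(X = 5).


P(X=5) = (1-p)^4 * p = (11/15)^4 * 4/15
= 14641/50625 * 4/15 = 58564/759375

58564/759375


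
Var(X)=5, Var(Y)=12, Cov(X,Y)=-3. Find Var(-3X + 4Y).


Var(-3X + 4Y) = (-3)^2*Var(X) + 4^2*Var(Y) + 2*(-3)*4*Cov(X,Y)
= 9*5 + 16*12 - 24*(-3)
= 45 + 192 + 72 = 309

309


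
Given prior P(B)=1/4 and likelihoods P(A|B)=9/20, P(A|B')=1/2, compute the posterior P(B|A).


P(A) = P(A|B)P(B) + P(A|B')P(B') = 9/20*1/4 + 1/2*3/4 = 39/80
P(B|A) = P(A|B)P(B)/P(A) = (9/80)/(39/80) = 3/13

3/13


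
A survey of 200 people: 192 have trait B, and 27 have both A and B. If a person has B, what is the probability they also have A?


P(A|B) = P(A∩B)/P(B) = (27/200)/(192/200) = 27/192 = 9/64

9/64


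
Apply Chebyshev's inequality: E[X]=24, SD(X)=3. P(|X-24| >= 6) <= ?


k = 6/3 = 2
Chebyshev: P(|X-mu| >= k*sigma) <= 1/k^2 = 1/2^2 = 1/4

1/4


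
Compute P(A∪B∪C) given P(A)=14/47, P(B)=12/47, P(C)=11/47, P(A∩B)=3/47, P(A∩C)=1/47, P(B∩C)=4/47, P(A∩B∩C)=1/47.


P(A∪B∪C) = P(A)+P(B)+P(C) - P(AB)-P(AC)-P(BC) + P(ABC)
= 14/47+12/47+11/47 - 3/47-1/47-4/47 + 1/47
= 30/47

30/47


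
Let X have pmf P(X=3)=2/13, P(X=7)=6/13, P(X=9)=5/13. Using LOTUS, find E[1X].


E[1X] = sum(g(x)*P(x))
= 3*2/13 + 7*6/13 + 9*5/13
= 93/13

93/13


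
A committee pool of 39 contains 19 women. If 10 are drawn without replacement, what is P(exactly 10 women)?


P(X=10) = C(19,10)*C(20,0) / C(39,10)
= 92378*1 / 635745396
= 92378/635745396 = 1/6882

1/6882


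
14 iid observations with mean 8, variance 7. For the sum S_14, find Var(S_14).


By independence, Var(S_n) = n*Var(X_1) = 14*7 = 98

98


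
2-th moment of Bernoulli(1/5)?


For Bernoulli: X in {0,1}
E[X^2] = 0^2*(1-1/5) + 1^2*1/5 = 1/5

1/5


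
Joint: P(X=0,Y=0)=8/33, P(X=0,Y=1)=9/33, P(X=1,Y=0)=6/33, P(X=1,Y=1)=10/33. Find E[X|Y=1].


P(Y=1) = 19/33
E[X|Y=1] = (0*9 + 1*10)/19 = 10/19

10/19


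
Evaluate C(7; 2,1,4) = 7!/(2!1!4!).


7! = 5040
Denominator: 2!=2 * 1!=1 * 4!=24
Coefficient = 5040 / 48 = 105

105


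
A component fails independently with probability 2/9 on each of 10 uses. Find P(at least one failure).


P(at least one) = 1 - P(none)
P(none) = (1 - 2/9)^10 = (7/9)^10 = 282475249/3486784401
P(at least one) = 1 - 282475249/3486784401 = 3204309152/3486784401

3204309152/3486784401


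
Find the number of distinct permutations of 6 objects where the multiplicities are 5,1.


6! = 720
Denominator: 5!=120 * 1!=1
Coefficient = 720 / 120 = 6

6


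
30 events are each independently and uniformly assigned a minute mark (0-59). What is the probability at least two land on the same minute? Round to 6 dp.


P(all different) = prod((60-i)/60 for i=0..29) = 0.000142
P(at least one match) = 1 - 0.000142 = 0.999858

0.999858


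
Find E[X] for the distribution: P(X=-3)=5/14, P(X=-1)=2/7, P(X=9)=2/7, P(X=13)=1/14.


E[X] = sum(x * P(x))
= -3*5/14 - 1*2/7 + 9*2/7 + 13*1/14
= 15/7

15/7


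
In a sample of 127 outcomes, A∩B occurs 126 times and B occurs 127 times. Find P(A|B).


P(A|B) = P(A∩B)/P(B) = (126/127)/(127/127) = 126/127

126/127


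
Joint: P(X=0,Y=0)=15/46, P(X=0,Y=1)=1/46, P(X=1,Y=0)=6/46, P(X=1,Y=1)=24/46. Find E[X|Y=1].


P(Y=1) = 25/46
E[X|Y=1] = (0*1 + 1*24)/25 = 24/25

24/25


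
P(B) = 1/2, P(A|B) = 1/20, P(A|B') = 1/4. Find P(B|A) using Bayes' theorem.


P(A) = P(A|B)P(B) + P(A|B')P(B') = 1/20*1/2 + 1/4*1/2 = 3/20
P(B|A) = P(A|B)P(B)/P(A) = (1/40)/(3/20) = 1/6

1/6


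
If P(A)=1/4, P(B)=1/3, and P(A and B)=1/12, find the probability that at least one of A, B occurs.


P(A∪B) = P(A) + P(B) - P(A∩B)
= 1/4 + 1/3 - 1/12 = 1/2

1/2


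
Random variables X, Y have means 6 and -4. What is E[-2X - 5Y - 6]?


E[-2X - 5Y - 6] = -2*E[X] - 5*E[Y] - 6
= (-2)*(6) + (-5)*(-4) + (-6)
= -12 + 20 - 6 = 2

2


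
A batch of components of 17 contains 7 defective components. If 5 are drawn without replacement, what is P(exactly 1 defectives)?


P(X=1) = C(7,1)*C(10,4) / C(17,5)
= 7*210 / 6188
= 1470/6188 = 105/442

105/442


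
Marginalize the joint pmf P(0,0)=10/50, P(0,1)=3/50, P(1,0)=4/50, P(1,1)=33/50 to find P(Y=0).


P(Y=0) = P(0,0)+P(1,0) = 10/50 + 4/50 = 14/50 = 7/25

7/25


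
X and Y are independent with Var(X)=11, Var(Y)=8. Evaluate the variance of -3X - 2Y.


Independence => Cov(X,Y)=0
Var(-3X - 2Y) = (-3)^2*Var(X) + (-2)^2*Var(Y)
= 9*11 + 4*8 = 131

131


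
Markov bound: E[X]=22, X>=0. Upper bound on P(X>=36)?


Markov: P(X >= a) <= E[X]/a
P(X >= 36) <= 22/36 = 11/18

11/18


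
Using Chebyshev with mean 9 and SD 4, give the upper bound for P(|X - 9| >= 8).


k = 8/4 = 2
Chebyshev: P(|X-mu| >= k*sigma) <= 1/k^2 = 1/2^2 = 1/4

1/4


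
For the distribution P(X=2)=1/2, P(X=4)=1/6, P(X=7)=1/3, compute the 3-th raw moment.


E[X^3] = sum(x^3 * P(x))
= 8*1/2 + 64*1/6 + 343*1/3
= 129

129


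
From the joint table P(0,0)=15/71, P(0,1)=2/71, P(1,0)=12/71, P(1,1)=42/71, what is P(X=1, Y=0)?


Read from table: P(X=1, Y=0) = 12/71

12/71


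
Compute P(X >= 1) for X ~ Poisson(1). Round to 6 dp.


P(X>=1) = 1 - P(X<=0) = 1 - (e^(-1)*1^0/0!)
≈ 1 - 0.3678794412 = 0.6321205588
≈ 0.632121

0.632121


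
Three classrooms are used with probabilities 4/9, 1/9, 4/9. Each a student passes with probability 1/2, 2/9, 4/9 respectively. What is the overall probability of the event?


P(A) = P(A|B1)P(B1) + P(A|B2)P(B2) + P(A|B3)P(B3)
= 1/2*4/9 + 2/9*1/9 + 4/9*4/9
= 2/9 + 2/81 + 16/81 = 4/9

4/9


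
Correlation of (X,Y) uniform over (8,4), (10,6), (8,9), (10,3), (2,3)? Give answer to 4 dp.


Cov(X,Y) = 2.0000, Var(X) = 8.6400, Var(Y) = 5.2000
rho = Cov/(sqrt(VarX)*sqrt(VarY)) = 0.2984

0.2984


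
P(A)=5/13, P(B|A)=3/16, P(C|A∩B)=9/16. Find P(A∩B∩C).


P(A∩B∩C) = P(A) * P(B|A) * P(C|A∩B)
= 5/13 * 3/16 * 9/16
= 15/208 * 9/16 = 135/3328

135/3328


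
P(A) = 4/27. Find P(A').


P(A') = 1 - P(A) = 1 - 4/27 = 23/27

23/27


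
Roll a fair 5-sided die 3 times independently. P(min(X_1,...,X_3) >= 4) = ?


P(min >= 4) = P(all X_i >= 4) = (P(X_1 >= 4))^3
= (2/5)^3 = 8/125

8/125


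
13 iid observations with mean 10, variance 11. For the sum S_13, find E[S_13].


E[S_n] = n*E[X_1] = 13*10 = 130

130


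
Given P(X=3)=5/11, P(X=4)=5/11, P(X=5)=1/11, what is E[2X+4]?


E[2X+4] = sum(g(x)*P(x))
= 10*5/11 + 12*5/11 + 14*1/11
= 124/11

124/11


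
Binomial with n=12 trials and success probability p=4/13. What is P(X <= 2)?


P(X<=2) = P(X=0) + P(X=1) + P(X=2)
= 282429536481/23298085122481 + 1506290861232/23298085122481 + 3682044327456/23298085122481
= 5470764725169/23298085122481

5470764725169/23298085122481


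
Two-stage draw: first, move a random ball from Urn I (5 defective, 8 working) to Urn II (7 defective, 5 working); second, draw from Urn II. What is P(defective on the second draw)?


P(transfer defective) = 5/13; P(transfer working) = 8/13
If defective transferred: Urn II has 8 defective of 13, so P(defective|defective moved) = 8/13
If working transferred: Urn II has 7 defective of 13, so P(defective|working moved) = 7/13
By total probability: P(defective) = 5/13*8/13 + 8/13*7/13 = 96/169

96/169


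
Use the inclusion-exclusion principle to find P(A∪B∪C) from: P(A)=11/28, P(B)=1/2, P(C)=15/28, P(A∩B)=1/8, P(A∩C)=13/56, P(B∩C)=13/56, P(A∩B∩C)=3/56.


P(A∪B∪C) = P(A)+P(B)+P(C) - P(AB)-P(AC)-P(BC) + P(ABC)
= 11/28+1/2+15/28 - 1/8-13/56-13/56 + 3/56
= 25/28

25/28


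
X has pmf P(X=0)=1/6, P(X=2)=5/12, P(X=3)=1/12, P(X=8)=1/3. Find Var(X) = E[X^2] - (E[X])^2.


E[X] = 15/4, E[X^2] = 95/4
Var(X) = E[X^2] - (E[X])^2 = 95/4 - (15/4)^2 = 155/16

155/16


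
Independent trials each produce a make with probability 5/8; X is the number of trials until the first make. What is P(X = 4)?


P(X=4) = (1-p)^3 * p = (3/8)^3 * 5/8
= 27/512 * 5/8 = 135/4096

135/4096


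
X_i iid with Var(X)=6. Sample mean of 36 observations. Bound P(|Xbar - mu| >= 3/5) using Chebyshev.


Var(Xbar) = Var(X)/n = 6/36
Chebyshev: P(|Xbar-mu| >= 3/5) <= Var(Xbar)/(3/5)^2 = (1/6)/(9/25) = 25/54

25/54


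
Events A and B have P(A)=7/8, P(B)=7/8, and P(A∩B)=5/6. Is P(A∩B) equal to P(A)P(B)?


P(A)*P(B) = 7/8*7/8 = 49/64
P(A∩B) = 5/6 != 49/64, so not independent

No, A and B are not independent


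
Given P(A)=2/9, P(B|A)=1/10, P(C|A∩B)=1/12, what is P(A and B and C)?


P(A∩B∩C) = P(A) * P(B|A) * P(C|A∩B)
= 2/9 * 1/10 * 1/12
= 1/45 * 1/12 = 1/540

1/540


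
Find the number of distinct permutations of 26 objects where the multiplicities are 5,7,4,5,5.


26! = 403291461126605635584000000
Denominator: 5!=120 * 7!=5040 * 4!=24 * 5!=120 * 5!=120
Coefficient = 403291461126605635584000000 / 209018880000 = 1929449919196800

1929449919196800


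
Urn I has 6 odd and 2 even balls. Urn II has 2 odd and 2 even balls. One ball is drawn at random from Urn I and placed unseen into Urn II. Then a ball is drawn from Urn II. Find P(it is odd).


P(transfer odd) = 6/8 = 3/4; P(transfer even) = 1/4
If odd transferred: Urn II has 3 odd of 5, so P(odd|odd moved) = 3/5
If even transferred: Urn II has 2 odd of 5, so P(odd|even moved) = 2/5
By total probability: P(odd) = 3/4*3/5 + 1/4*2/5 = 11/20

11/20


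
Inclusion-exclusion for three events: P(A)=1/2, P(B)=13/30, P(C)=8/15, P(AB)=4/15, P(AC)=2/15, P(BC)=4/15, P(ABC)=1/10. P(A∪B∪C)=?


P(A∪B∪C) = P(A)+P(B)+P(C) - P(AB)-P(AC)-P(BC) + P(ABC)
= 1/2+13/30+8/15 - 4/15-2/15-4/15 + 1/10
= 9/10

9/10


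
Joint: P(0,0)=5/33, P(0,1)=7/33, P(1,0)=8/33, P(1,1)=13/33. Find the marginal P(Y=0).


P(Y=0) = P(0,0)+P(1,0) = 5/33 + 8/33 = 13/33

13/33


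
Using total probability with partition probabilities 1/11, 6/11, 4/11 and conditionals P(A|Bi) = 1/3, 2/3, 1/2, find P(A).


P(A) = P(A|B1)P(B1) + P(A|B2)P(B2) + P(A|B3)P(B3)
= 1/3*1/11 + 2/3*6/11 + 1/2*4/11
= 1/33 + 4/11 + 2/11 = 19/33

19/33


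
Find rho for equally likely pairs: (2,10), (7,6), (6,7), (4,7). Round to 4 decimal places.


Cov(X,Y) = -2.6250, Var(X) = 3.6875, Var(Y) = 2.2500
rho = Cov/(sqrt(VarX)*sqrt(VarY)) = -0.9113

-0.9113


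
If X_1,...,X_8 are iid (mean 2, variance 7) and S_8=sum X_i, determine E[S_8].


E[S_n] = n*E[X_1] = 8*2 = 16

16


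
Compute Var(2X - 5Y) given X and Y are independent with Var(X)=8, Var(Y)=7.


Independence => Cov(X,Y)=0
Var(2X - 5Y) = 2^2*Var(X) + (-5)^2*Var(Y)
= 4*8 + 25*7 = 207

207


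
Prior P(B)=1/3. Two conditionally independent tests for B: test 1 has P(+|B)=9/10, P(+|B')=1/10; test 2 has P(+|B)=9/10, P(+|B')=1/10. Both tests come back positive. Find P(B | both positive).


After test 1: P(+) = 9/10*1/3 + 1/10*2/3 = 11/30
P(B|+) = (3/10)/(11/30) = 9/11
After test 2 (use post1 as new prior): P(+) = 9/10*9/11 + 1/10*2/11 = 83/110
P(B|+,+) = (81/110)/(83/110) = 81/83

81/83


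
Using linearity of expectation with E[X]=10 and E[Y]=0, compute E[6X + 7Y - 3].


E[6X + 7Y - 3] = 6*E[X] + 7*E[Y] - 3
= (6)*(10) + (7)*(0) + (-3)
= 60 + 0 - 3 = 57

57


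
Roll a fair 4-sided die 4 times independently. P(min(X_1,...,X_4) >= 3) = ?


P(min >= 3) = P(all X_i >= 3) = (P(X_1 >= 3))^4
= (2/4)^4 = (1/2)^4 = 1/16

1/16


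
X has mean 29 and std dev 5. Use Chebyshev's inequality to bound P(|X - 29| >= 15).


k = 15/5 = 3
Chebyshev: P(|X-mu| >= k*sigma) <= 1/k^2 = 1/3^2 = 1/9

1/9


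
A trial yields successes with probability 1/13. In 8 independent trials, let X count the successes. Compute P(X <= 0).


P(X<=0) = P(X=0)
= 429981696/815730721
= 429981696/815730721

429981696/815730721


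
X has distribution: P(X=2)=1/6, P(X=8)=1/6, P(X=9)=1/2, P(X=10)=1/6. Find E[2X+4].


E[2X+4] = sum(g(x)*P(x))
= 8*1/6 + 20*1/6 + 22*1/2 + 24*1/6
= 59/3

59/3


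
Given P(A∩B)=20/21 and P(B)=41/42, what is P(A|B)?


P(A|B) = P(A∩B)/P(B) = (40/42)/(41/42) = 40/41

40/41


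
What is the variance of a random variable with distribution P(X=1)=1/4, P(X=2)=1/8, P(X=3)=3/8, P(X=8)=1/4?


E[X] = 29/8, E[X^2] = 161/8
Var(X) = E[X^2] - (E[X])^2 = 161/8 - (29/8)^2 = 447/64

447/64


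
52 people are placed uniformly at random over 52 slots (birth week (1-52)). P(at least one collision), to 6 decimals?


P(all different) = prod((52-i)/52 for i=0..51) = 0.000000
P(at least one match) = 1 - 0.000000 = 1.000000

1.000000


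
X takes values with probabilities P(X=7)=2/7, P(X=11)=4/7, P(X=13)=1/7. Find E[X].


E[X] = sum(x * P(x))
= 7*2/7 + 11*4/7 + 13*1/7
= 71/7

71/7


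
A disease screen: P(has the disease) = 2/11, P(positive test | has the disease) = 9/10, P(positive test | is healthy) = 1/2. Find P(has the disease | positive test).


P(A) = P(A|B)P(B) + P(A|B')P(B') = 9/10*2/11 + 1/2*9/11 = 63/110
P(B|A) = P(A|B)P(B)/P(A) = (9/55)/(63/110) = 2/7

2/7


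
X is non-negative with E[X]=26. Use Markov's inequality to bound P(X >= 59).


Markov: P(X >= a) <= E[X]/a
P(X >= 59) <= 26/59

26/59


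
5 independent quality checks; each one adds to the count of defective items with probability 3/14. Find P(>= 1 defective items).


P(at least one) = 1 - P(none)
P(none) = (1 - 3/14)^5 = (11/14)^5 = 161051/537824
P(at least one) = 1 - 161051/537824 = 376773/537824

376773/537824


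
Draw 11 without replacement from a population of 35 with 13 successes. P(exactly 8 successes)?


P(X=8) = C(13,8)*C(22,3) / C(35,11)
= 1287*1540 / 417225900
= 1981980/417225900 = 363/76415

363/76415


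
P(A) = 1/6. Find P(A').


P(A') = 1 - P(A) = 1 - 1/6 = 5/6

5/6


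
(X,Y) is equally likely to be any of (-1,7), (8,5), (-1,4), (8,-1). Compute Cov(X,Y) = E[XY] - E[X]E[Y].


E[X]=7/2, E[Y]=15/4, E[XY]=21/4
Cov(X,Y) = E[XY] - E[X]E[Y] = 21/4 - 7/2*15/4 = -63/8

-63/8


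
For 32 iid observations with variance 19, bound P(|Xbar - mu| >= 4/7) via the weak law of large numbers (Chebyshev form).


Var(Xbar) = Var(X)/n = 19/32
Chebyshev: P(|Xbar-mu| >= 4/7) <= Var(Xbar)/(4/7)^2 = (19/32)/(16/49) = 931/512
Bound exceeds 1, so trivial bound: 1

1


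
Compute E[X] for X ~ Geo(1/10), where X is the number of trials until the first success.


For geometric (trials until first success), E[X] = 1/p = 1/(1/10) = 10

10


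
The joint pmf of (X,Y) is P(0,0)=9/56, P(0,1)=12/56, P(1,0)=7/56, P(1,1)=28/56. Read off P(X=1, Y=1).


Read from table: P(X=1, Y=1) = 28/56 = 1/2

1/2


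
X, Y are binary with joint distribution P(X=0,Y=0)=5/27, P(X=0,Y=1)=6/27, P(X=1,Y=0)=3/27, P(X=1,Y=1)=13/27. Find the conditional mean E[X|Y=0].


P(Y=0) = 8/27
E[X|Y=0] = (0*5 + 1*3)/8 = 3/8

3/8


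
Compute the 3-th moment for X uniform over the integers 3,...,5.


E[X^3] = (1/3) * sum(x^3 for x=3..5)
= 216/3 = 72

72


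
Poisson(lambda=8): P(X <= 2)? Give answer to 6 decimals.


P(X<=2) = e^(-8)*8^0/0! + e^(-8)*8^1/1! + e^(-8)*8^2/2!
≈ 0.0003354626 + 0.0026837010 + 0.0107348041
= 0.0137539677
≈ 0.013754

0.013754


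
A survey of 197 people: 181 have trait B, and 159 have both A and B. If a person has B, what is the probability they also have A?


P(A|B) = P(A∩B)/P(B) = (159/197)/(181/197) = 159/181

159/181


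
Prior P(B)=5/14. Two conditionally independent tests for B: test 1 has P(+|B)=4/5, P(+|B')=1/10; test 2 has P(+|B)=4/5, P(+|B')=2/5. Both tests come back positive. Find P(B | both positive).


After test 1: P(+) = 4/5*5/14 + 1/10*9/14 = 7/20
P(B|+) = (2/7)/(7/20) = 40/49
After test 2 (use post1 as new prior): P(+) = 4/5*40/49 + 2/5*9/49 = 178/245
P(B|+,+) = (32/49)/(178/245) = 80/89

80/89


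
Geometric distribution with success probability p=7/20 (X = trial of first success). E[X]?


For geometric (trials until first success), E[X] = 1/p = 1/(7/20) = 20/7

20/7


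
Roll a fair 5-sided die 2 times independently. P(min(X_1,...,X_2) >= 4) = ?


P(min >= 4) = P(all X_i >= 4) = (P(X_1 >= 4))^2
= (2/5)^2 = 4/25

4/25


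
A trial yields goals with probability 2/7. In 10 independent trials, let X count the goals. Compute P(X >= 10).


P(X>=10) = P(X=10)
= 1024/282475249
= 1024/282475249

1024/282475249


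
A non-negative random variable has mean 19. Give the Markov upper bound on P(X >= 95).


Markov: P(X >= a) <= E[X]/a
P(X >= 95) <= 19/95 = 1/5

1/5


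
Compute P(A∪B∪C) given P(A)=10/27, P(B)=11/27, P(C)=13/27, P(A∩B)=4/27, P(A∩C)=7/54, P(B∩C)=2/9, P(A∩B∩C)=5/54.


P(A∪B∪C) = P(A)+P(B)+P(C) - P(AB)-P(AC)-P(BC) + P(ABC)
= 10/27+11/27+13/27 - 4/27-7/54-2/9 + 5/54
= 23/27

23/27


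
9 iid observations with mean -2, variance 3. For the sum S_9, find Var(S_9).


By independence, Var(S_n) = n*Var(X_1) = 9*3 = 27

27


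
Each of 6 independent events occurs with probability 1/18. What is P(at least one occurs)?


P(at least one) = 1 - P(none)
P(none) = (1 - 1/18)^6 = (17/18)^6 = 24137569/34012224
P(at least one) = 1 - 24137569/34012224 = 9874655/34012224

9874655/34012224


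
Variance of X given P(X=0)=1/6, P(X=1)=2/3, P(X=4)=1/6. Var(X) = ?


E[X] = 4/3, E[X^2] = 10/3
Var(X) = E[X^2] - (E[X])^2 = 10/3 - (4/3)^2 = 14/9

14/9


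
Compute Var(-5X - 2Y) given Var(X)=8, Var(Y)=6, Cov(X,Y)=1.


Var(-5X - 2Y) = (-5)^2*Var(X) + (-2)^2*Var(Y) + 2*(-5)*(-2)*Cov(X,Y)
= 25*8 + 4*6 + 20*1
= 200 + 24 + 20 = 244

244


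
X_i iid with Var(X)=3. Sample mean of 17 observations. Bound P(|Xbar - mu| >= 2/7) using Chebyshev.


Var(Xbar) = Var(X)/n = 3/17
Chebyshev: P(|Xbar-mu| >= 2/7) <= Var(Xbar)/(2/7)^2 = (3/17)/(4/49) = 147/68
Bound exceeds 1, so trivial bound: 1

1


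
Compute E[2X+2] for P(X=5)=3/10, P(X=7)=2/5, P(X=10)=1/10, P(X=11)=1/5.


E[2X+2] = sum(g(x)*P(x))
= 12*3/10 + 16*2/5 + 22*1/10 + 24*1/5
= 17

17


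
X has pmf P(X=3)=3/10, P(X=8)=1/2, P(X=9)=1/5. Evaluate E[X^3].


E[X^3] = sum(x^3 * P(x))
= 27*3/10 + 512*1/2 + 729*1/5
= 4099/10

4099/10


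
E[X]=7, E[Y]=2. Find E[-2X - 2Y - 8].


E[-2X - 2Y - 8] = -2*E[X] - 2*E[Y] - 8
= (-2)*(7) + (-2)*(2) + (-8)
= -14 - 4 - 8 = -26

-26


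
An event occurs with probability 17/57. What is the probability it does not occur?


P(A') = 1 - P(A) = 1 - 17/57 = 40/57

40/57


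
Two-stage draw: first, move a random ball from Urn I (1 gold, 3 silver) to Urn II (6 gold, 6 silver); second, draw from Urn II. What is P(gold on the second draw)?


P(transfer gold) = 1/4; P(transfer silver) = 3/4
If gold transferred: Urn II has 7 gold of 13, so P(gold|gold moved) = 7/13
If silver transferred: Urn II has 6 gold of 13, so P(gold|silver moved) = 6/13
By total probability: P(gold) = 1/4*7/13 + 3/4*6/13 = 25/52

25/52


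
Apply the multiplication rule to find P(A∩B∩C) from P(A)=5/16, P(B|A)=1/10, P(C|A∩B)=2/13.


P(A∩B∩C) = P(A) * P(B|A) * P(C|A∩B)
= 5/16 * 1/10 * 2/13
= 1/32 * 2/13 = 1/208

1/208


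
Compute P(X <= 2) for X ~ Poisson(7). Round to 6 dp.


P(X<=2) = e^(-7)*7^0/0! + e^(-7)*7^1/1! + e^(-7)*7^2/2!
≈ 0.0009118820 + 0.0063831738 + 0.0223411082
= 0.0296361640
≈ 0.029636

0.029636


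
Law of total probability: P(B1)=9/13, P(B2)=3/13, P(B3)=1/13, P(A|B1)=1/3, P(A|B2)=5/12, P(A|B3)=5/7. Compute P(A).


P(A) = P(A|B1)P(B1) + P(A|B2)P(B2) + P(A|B3)P(B3)
= 1/3*9/13 + 5/12*3/13 + 5/7*1/13
= 3/13 + 5/52 + 5/91 = 139/364

139/364


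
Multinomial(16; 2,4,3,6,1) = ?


16! = 20922789888000
Denominator: 2!=2 * 4!=24 * 3!=6 * 6!=720 * 1!=1
Coefficient = 20922789888000 / 207360 = 100900800

100900800


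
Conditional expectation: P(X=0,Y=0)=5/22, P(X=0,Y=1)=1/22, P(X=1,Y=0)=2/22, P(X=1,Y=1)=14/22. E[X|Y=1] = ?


P(Y=1) = 15/22
E[X|Y=1] = (0*1 + 1*14)/15 = 14/15

14/15


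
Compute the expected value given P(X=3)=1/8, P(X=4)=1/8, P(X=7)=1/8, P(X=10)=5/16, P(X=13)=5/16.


E[X] = sum(x * P(x))
= 3*1/8 + 4*1/8 + 7*1/8 + 10*5/16 + 13*5/16
= 143/16

143/16


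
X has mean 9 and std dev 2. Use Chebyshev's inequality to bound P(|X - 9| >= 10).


k = 10/2 = 5
Chebyshev: P(|X-mu| >= k*sigma) <= 1/k^2 = 1/5^2 = 1/25

1/25


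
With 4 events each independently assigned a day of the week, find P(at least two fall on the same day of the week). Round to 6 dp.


P(all different) = prod((7-i)/7 for i=0..3) = 0.349854
P(at least one match) = 1 - 0.349854 = 0.650146

0.650146


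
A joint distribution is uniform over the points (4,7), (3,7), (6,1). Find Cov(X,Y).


E[X]=13/3, E[Y]=5, E[XY]=55/3
Cov(X,Y) = E[XY] - E[X]E[Y] = 55/3 - 13/3*5 = -10/3

-10/3


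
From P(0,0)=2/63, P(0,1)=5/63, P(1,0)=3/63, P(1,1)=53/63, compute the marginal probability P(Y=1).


P(Y=1) = P(0,1)+P(1,1) = 5/63 + 53/63 = 58/63

58/63


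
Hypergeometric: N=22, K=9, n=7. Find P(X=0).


P(X=0) = C(9,0)*C(13,7) / C(22,7)
= 1*1716 / 170544
= 1716/170544 = 13/1292

13/1292


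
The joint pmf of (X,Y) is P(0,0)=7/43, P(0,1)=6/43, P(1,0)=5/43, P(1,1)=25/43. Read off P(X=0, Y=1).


Read from table: P(X=0, Y=1) = 6/43

6/43


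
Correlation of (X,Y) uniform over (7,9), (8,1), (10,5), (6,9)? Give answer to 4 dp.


Cov(X,Y) = -2.7500, Var(X) = 2.1875, Var(Y) = 11.0000
rho = Cov/(sqrt(VarX)*sqrt(VarY)) = -0.5606

-0.5606


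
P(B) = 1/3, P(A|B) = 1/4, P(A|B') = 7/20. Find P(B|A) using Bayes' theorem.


P(A) = P(A|B)P(B) + P(A|B')P(B') = 1/4*1/3 + 7/20*2/3 = 19/60
P(B|A) = P(A|B)P(B)/P(A) = (1/12)/(19/60) = 5/19

5/19


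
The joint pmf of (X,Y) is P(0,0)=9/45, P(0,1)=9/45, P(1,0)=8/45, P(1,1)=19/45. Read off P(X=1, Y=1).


Read from table: P(X=1, Y=1) = 19/45

19/45


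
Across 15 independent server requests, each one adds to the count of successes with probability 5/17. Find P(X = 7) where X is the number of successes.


P(X=7) = C(15,7) * p^7 * (1-p)^8
= 6435 * 78125/410338673 * 429981696/6975757441
= 216166579200000000/2862423051509815793

216166579200000000/2862423051509815793


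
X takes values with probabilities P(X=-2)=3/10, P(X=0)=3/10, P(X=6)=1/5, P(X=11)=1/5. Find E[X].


E[X] = sum(x * P(x))
= -2*3/10 + 0*3/10 + 6*1/5 + 11*1/5
= 14/5

14/5


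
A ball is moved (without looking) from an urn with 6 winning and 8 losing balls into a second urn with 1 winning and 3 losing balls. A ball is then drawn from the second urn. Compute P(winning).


P(transfer winning) = 6/14 = 3/7; P(transfer losing) = 4/7
If winning transferred: Urn II has 2 winning of 5, so P(winning|winning moved) = 2/5
If losing transferred: Urn II has 1 winning of 5, so P(winning|losing moved) = 1/5
By total probability: P(winning) = 3/7*2/5 + 4/7*1/5 = 2/7

2/7


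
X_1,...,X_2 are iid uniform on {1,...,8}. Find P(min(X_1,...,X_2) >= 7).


P(min >= 7) = P(all X_i >= 7) = (P(X_1 >= 7))^2
= (2/8)^2 = (1/4)^2 = 1/16

1/16


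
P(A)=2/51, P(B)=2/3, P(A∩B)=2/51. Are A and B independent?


P(A)*P(B) = 2/51*2/3 = 4/153
P(A∩B) = 2/51 != 4/153, so not independent

No, A and B are not independent


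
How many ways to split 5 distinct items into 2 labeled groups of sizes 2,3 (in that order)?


5! = 120
Denominator: 2!=2 * 3!=6
Coefficient = 120 / 12 = 10

10


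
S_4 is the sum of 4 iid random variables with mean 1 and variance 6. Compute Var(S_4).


By independence, Var(S_n) = n*Var(X_1) = 4*6 = 24

24


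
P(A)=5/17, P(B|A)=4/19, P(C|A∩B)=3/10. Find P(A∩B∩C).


P(A∩B∩C) = P(A) * P(B|A) * P(C|A∩B)
= 5/17 * 4/19 * 3/10
= 20/323 * 3/10 = 6/323

6/323


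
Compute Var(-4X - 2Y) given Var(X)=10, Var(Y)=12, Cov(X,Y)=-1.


Var(-4X - 2Y) = (-4)^2*Var(X) + (-2)^2*Var(Y) + 2*(-4)*(-2)*Cov(X,Y)
= 16*10 + 4*12 + 16*(-1)
= 160 + 48 - 16 = 192

192


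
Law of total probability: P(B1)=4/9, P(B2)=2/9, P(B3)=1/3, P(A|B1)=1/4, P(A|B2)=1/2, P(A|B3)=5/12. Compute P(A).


P(A) = P(A|B1)P(B1) + P(A|B2)P(B2) + P(A|B3)P(B3)
= 1/4*4/9 + 1/2*2/9 + 5/12*1/3
= 1/9 + 1/9 + 5/36 = 13/36

13/36


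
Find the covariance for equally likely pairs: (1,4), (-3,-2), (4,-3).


E[X]=2/3, E[Y]=-1/3, E[XY]=-2/3
Cov(X,Y) = E[XY] - E[X]E[Y] = -2/3 - 2/3*-1/3 = -4/9

-4/9


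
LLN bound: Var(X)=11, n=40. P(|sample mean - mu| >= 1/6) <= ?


Var(Xbar) = Var(X)/n = 11/40
Chebyshev: P(|Xbar-mu| >= 1/6) <= Var(Xbar)/(1/6)^2 = (11/40)/(1/36) = 99/10
Bound exceeds 1, so trivial bound: 1

1


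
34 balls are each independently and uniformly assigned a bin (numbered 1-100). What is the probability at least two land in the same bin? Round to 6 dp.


P(all different) = prod((100-i)/100 for i=0..33) = 0.001714
P(at least one match) = 1 - 0.001714 = 0.998286

0.998286


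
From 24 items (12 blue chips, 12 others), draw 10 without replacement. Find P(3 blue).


P(X=3) = C(12,3)*C(12,7) / C(24,10)
= 220*792 / 1961256
= 174240/1961256 = 660/7429

660/7429


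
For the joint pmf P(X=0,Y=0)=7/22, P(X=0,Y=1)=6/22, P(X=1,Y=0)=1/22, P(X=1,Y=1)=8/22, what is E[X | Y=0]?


P(Y=0) = 8/22
E[X|Y=0] = (0*7 + 1*1)/8 = 1/8

1/8


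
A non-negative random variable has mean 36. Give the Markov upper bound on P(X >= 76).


Markov: P(X >= a) <= E[X]/a
P(X >= 76) <= 36/76 = 9/19

9/19


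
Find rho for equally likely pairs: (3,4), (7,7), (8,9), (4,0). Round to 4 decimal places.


Cov(X,Y) = 5.7500, Var(X) = 4.2500, Var(Y) = 11.5000
rho = Cov/(sqrt(VarX)*sqrt(VarY)) = 0.8225

0.8225


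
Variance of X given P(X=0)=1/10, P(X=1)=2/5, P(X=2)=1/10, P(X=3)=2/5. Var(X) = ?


E[X] = 9/5, E[X^2] = 22/5
Var(X) = E[X^2] - (E[X])^2 = 22/5 - (9/5)^2 = 29/25

29/25


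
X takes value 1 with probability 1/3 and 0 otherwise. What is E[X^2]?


For Bernoulli: X in {0,1}
E[X^2] = 0^2*(1-1/3) + 1^2*1/3 = 1/3

1/3


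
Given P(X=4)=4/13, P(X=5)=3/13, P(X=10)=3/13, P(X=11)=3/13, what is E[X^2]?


E[X^2] = sum(g(x)*P(x))
= 16*4/13 + 25*3/13 + 100*3/13 + 121*3/13
= 802/13

802/13


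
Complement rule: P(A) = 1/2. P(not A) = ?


P(A') = 1 - P(A) = 1 - 1/2 = 1/2

1/2


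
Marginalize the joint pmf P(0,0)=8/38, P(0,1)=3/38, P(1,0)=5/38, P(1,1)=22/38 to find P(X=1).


P(X=1) = P(1,0)+P(1,1) = 5/38 + 22/38 = 27/38

27/38


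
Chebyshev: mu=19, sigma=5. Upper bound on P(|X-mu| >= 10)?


k = 10/5 = 2
Chebyshev: P(|X-mu| >= k*sigma) <= 1/k^2 = 1/2^2 = 1/4

1/4


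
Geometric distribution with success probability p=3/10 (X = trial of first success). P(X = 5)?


P(X=5) = (1-p)^4 * p = (7/10)^4 * 3/10
= 2401/10000 * 3/10 = 7203/100000

7203/100000


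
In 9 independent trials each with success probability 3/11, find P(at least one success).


P(at least one) = 1 - P(none)
P(none) = (1 - 3/11)^9 = (8/11)^9 = 134217728/2357947691
P(at least one) = 1 - 134217728/2357947691 = 2223729963/2357947691

2223729963/2357947691


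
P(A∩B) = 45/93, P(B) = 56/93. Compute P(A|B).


P(A|B) = P(A∩B)/P(B) = (45/93)/(56/93) = 45/56

45/56


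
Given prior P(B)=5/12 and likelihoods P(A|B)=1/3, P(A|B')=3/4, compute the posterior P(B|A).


P(A) = P(A|B)P(B) + P(A|B')P(B') = 1/3*5/12 + 3/4*7/12 = 83/144
P(B|A) = P(A|B)P(B)/P(A) = (5/36)/(83/144) = 20/83

20/83


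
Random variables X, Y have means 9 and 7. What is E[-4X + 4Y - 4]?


E[-4X + 4Y - 4] = -4*E[X] + 4*E[Y] - 4
= (-4)*(9) + (4)*(7) + (-4)
= -36 + 28 - 4 = -12

-12


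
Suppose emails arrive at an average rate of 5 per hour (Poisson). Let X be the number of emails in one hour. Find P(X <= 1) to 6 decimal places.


P(X<=1) = e^(-5)*5^0/0! + e^(-5)*5^1/1!
≈ 0.0067379470 + 0.0336897350
= 0.0404276820
≈ 0.040428

0.040428


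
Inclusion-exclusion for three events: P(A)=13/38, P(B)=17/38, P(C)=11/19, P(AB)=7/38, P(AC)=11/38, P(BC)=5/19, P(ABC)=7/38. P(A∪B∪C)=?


P(A∪B∪C) = P(A)+P(B)+P(C) - P(AB)-P(AC)-P(BC) + P(ABC)
= 13/38+17/38+11/19 - 7/38-11/38-5/19 + 7/38
= 31/38

31/38


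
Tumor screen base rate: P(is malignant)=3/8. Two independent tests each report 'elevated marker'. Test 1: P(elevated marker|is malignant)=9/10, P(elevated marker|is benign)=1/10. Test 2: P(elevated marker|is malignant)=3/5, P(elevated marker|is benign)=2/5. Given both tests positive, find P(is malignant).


After test 1: P(+) = 9/10*3/8 + 1/10*5/8 = 2/5
P(B|+) = (27/80)/(2/5) = 27/32
After test 2 (use post1 as new prior): P(+) = 3/5*27/32 + 2/5*5/32 = 91/160
P(B|+,+) = (81/160)/(91/160) = 81/91

81/91


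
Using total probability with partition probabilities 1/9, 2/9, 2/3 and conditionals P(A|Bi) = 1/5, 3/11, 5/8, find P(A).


P(A) = P(A|B1)P(B1) + P(A|B2)P(B2) + P(A|B3)P(B3)
= 1/5*1/9 + 3/11*2/9 + 5/8*2/3
= 1/45 + 2/33 + 5/12 = 989/1980

989/1980


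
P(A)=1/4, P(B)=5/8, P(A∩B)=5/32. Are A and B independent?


P(A)*P(B) = 1/4*5/8 = 5/32
P(A∩B) = 5/32, which equals P(A)P(B), so independent

Yes, A and B are independent


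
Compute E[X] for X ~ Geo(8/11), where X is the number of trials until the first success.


For geometric (trials until first success), E[X] = 1/p = 1/(8/11) = 11/8

11/8


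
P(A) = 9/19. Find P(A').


P(A') = 1 - P(A) = 1 - 9/19 = 10/19

10/19


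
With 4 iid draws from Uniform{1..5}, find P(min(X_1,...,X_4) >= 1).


P(min >= 1) = P(all X_i >= 1) = (P(X_1 >= 1))^4
= (5/5)^4 = 1^4 = 1

1


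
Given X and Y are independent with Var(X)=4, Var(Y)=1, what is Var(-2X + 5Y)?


Independence => Cov(X,Y)=0
Var(-2X + 5Y) = (-2)^2*Var(X) + 5^2*Var(Y)
= 4*4 + 25*1 = 41

41


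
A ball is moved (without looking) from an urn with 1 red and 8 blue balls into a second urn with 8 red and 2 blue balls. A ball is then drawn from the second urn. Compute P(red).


P(transfer red) = 1/9; P(transfer blue) = 8/9
If red transferred: Urn II has 9 red of 11, so P(red|red moved) = 9/11
If blue transferred: Urn II has 8 red of 11, so P(red|blue moved) = 8/11
By total probability: P(red) = 1/9*9/11 + 8/9*8/11 = 73/99

73/99


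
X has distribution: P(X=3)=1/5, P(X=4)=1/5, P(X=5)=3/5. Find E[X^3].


E[X^3] = sum(g(x)*P(x))
= 27*1/5 + 64*1/5 + 125*3/5
= 466/5

466/5


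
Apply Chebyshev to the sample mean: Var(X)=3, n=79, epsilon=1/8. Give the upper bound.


Var(Xbar) = Var(X)/n = 3/79
Chebyshev: P(|Xbar-mu| >= 1/8) <= Var(Xbar)/(1/8)^2 = (3/79)/(1/64) = 192/79
Bound exceeds 1, so trivial bound: 1

1
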